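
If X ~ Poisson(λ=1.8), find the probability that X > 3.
0.108708

We have X ~ Poisson(λ=1.8).

P(X > 3) = 1 - P(X ≤ 3)
                = 1 - F(3)
                = 1 - 0.891292
                = 0.108708

So there's approximately a 10.9% chance that X exceeds 3.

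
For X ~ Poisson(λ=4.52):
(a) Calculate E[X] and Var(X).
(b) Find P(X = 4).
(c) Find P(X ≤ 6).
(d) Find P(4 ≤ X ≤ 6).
(a) E[X] = 4.5200, Var(X) = 4.5200
(b) P(X = 4) = 0.189379
(c) P(X ≤ 6) = 0.828480
(d) P(4 ≤ X ≤ 6) = 0.489547

We have X ~ Poisson(λ=4.52).

(a) Moments:
E[X] = 4.5200
Var(X) = 4.5200
σ = √Var(X) = 2.1260

(b) Point probability using PMF:
P(X = 4) = 0.189379

(c) Cumulative probability using CDF:
P(X ≤ 6) = F(6) = 0.828480

(d) Range probability:
P(4 ≤ X ≤ 6) = P(X ≤ 6) - P(X ≤ 3)
                   = F(6) - F(3)
                   = 0.828480 - 0.338933
                   = 0.489547

This means approximately 49.0% of outcomes fall in the interval [4, 6].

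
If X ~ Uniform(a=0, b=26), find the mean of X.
13.0000

We have X ~ Uniform(a=0, b=26).

For a Uniform distribution with a=0, b=26:
E[X] = 13.0000

This is the expected (average) value of X.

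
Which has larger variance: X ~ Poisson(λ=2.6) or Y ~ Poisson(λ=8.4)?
Y has larger variance (8.4000 > 2.6000)

Compute the variance for each distribution:

X ~ Poisson(λ=2.6):
Var(X) = 2.6000

Y ~ Poisson(λ=8.4):
Var(Y) = 8.4000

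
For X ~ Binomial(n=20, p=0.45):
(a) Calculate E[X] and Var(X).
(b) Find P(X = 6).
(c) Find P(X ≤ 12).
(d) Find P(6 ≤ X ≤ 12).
(a) E[X] = 9.0000, Var(X) = 4.9500
(b) P(X = 6) = 0.074600
(c) P(X ≤ 12) = 0.941966
(d) P(6 ≤ X ≤ 12) = 0.886632

We have X ~ Binomial(n=20, p=0.45).

(a) Moments:
E[X] = 9.0000
Var(X) = 4.9500
σ = √Var(X) = 2.2249

(b) Point probability using PMF:
P(X = 6) = 0.074600

(c) Cumulative probability using CDF:
P(X ≤ 12) = F(12) = 0.941966

(d) Range probability:
P(6 ≤ X ≤ 12) = P(X ≤ 12) - P(X ≤ 5)
                   = F(12) - F(5)
                   = 0.941966 - 0.055334
                   = 0.886632

This means approximately 88.7% of outcomes fall in the interval [6, 12].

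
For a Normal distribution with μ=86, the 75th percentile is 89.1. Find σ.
σ = 4.5961

For X ~ Normal(μ, σ), the p-th percentile satisfies x = μ + z_p × σ,
where z_p = Φ⁻¹(p) is the standard normal quantile.

Step 1: z_{0.75} = Φ⁻¹(0.75) = 0.6745

Step 2: Solve for σ:
89.1 = 86 + 0.6745 × σ
σ = (89.1 - 86) / 0.6745
σ = 3.10 / 0.6745
σ = 4.5961

Verification: μ + z × σ = 86 + 0.6745 × 4.5961 = 89.10 ✓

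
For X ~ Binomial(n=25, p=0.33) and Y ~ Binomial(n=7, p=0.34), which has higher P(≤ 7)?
Y has higher probability (P(Y ≤ 7) = 1.0000 > P(X ≤ 7) = 0.3837)

Compute P(≤ 7) for each distribution:

X ~ Binomial(n=25, p=0.33):
P(X ≤ 7) = 0.3837

Y ~ Binomial(n=7, p=0.34):
P(Y ≤ 7) = 1.0000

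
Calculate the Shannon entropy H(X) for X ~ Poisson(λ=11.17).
2.6177 nats

We have X ~ Poisson(λ=11.17).

The Shannon entropy measures the uncertainty or information content of the distribution.

For a Poisson distribution with λ=11.17:
H(X) = 2.6177 nats

(In bits, this would be 3.7766 bits.)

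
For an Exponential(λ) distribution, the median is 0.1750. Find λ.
λ = 3.9608

For X ~ Exponential(λ), the CDF is F(x) = 1 - e^(-λx).
The median m satisfies F(m) = 0.5:
1 - e^(-λm) = 0.5
e^(-λm) = 0.5
λm = ln(2)
m = ln(2) / λ

Given m = 0.1750:
λ = ln(2) / 0.1750 = 0.693147 / 0.1750 = 3.9608

Verification: ln(2) / 3.9608 = 0.1750 ✓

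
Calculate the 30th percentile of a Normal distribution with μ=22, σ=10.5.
16.4938

We have X ~ Normal(μ=22, σ=10.5).

We want to find x such that P(X ≤ x) = 0.3.

This is the 30th percentile, which means 30% of values fall below this point.

Using the inverse CDF (quantile function):
x = F⁻¹(0.3) = 16.4938

Verification: P(X ≤ 16.4938) = 0.3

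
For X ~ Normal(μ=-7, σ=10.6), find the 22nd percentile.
-15.1852

We have X ~ Normal(μ=-7, σ=10.6).

We want to find x such that P(X ≤ x) = 0.22.

This is the 22nd percentile, which means 22% of values fall below this point.

Using the inverse CDF (quantile function):
x = F⁻¹(0.22) = -15.1852

Verification: P(X ≤ -15.1852) = 0.22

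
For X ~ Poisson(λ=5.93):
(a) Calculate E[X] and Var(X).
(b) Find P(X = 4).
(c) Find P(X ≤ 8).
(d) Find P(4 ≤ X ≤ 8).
(a) E[X] = 5.9300, Var(X) = 5.9300
(b) P(X = 4) = 0.136975
(c) P(X ≤ 8) = 0.854381
(d) P(4 ≤ X ≤ 8) = 0.696820

We have X ~ Poisson(λ=5.93).

(a) Moments:
E[X] = 5.9300
Var(X) = 5.9300
σ = √Var(X) = 2.4352

(b) Point probability using PMF:
P(X = 4) = 0.136975

(c) Cumulative probability using CDF:
P(X ≤ 8) = F(8) = 0.854381

(d) Range probability:
P(4 ≤ X ≤ 8) = P(X ≤ 8) - P(X ≤ 3)
                   = F(8) - F(3)
                   = 0.854381 - 0.157560
                   = 0.696820

This means approximately 69.7% of outcomes fall in the interval [4, 8].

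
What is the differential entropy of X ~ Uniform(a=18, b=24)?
1.7918 nats

We have X ~ Uniform(a=18, b=24).

The differential entropy measures the uncertainty or information content of the distribution.

For a Uniform distribution with a=18, b=24:
h(X) = 1.7918 nats

(In bits, this would be 2.5850 bits.)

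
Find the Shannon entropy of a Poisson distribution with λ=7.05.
2.3825 nats

We have X ~ Poisson(λ=7.05).

The Shannon entropy measures the uncertainty or information content of the distribution.

For a Poisson distribution with λ=7.05:
H(X) = 2.3825 nats

(In bits, this would be 3.4373 bits.)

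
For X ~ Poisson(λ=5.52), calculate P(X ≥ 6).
0.474506

We have X ~ Poisson(λ=5.52).

For discrete distributions, P(X ≥ 6) = 1 - P(X ≤ 5).

P(X ≤ 5) = 0.525494
P(X ≥ 6) = 1 - 0.525494 = 0.474506

So there's approximately a 47.5% chance that X is at least 6.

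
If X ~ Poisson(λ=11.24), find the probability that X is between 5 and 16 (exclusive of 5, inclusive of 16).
0.902307

We have X ~ Poisson(λ=11.24).

To find P(5 < X ≤ 16), we use:
P(5 < X ≤ 16) = P(X ≤ 16) - P(X ≤ 5)
                 = F(16) - F(5)
                 = 0.934786 - 0.032479
                 = 0.902307

So there's approximately a 90.2% chance that X falls in this range.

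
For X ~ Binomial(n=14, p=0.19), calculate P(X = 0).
0.052335

We have X ~ Binomial(n=14, p=0.19).

For a Binomial distribution, the PMF gives us the probability of each outcome.

Using the PMF formula:
P(X = 0) = 0.052335

Rounded to 4 decimal places: 0.0523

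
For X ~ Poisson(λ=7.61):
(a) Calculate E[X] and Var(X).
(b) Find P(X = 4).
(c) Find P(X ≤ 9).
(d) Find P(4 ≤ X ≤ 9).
(a) E[X] = 7.6100, Var(X) = 7.6100
(b) P(X = 4) = 0.069238
(c) P(X ≤ 9) = 0.763684
(d) P(4 ≤ X ≤ 9) = 0.708678

We have X ~ Poisson(λ=7.61).

(a) Moments:
E[X] = 7.6100
Var(X) = 7.6100
σ = √Var(X) = 2.7586

(b) Point probability using PMF:
P(X = 4) = 0.069238

(c) Cumulative probability using CDF:
P(X ≤ 9) = F(9) = 0.763684

(d) Range probability:
P(4 ≤ X ≤ 9) = P(X ≤ 9) - P(X ≤ 3)
                   = F(9) - F(3)
                   = 0.763684 - 0.055006
                   = 0.708678

This means approximately 70.9% of outcomes fall in the interval [4, 9].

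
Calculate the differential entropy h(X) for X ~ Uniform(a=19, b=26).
1.9459 nats

We have X ~ Uniform(a=19, b=26).

The differential entropy measures the uncertainty or information content of the distribution.

For a Uniform distribution with a=19, b=26:
h(X) = 1.9459 nats

(In bits, this would be 2.8074 bits.)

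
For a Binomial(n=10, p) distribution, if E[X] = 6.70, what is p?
p = 0.67

For a Binomial(n, p) distribution:
E[X] = n × p

Given n = 10 and E[X] = 6.70:
6.70 = 10 × p
p = 6.70 / 10 = 0.67

Verification: Binomial(10, 0.67) has E[X] = 6.70 ✓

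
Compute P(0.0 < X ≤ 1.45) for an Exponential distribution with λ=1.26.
0.839104

We have X ~ Exponential(λ=1.26).

To find P(0.0 < X ≤ 1.45), we use:
P(0.0 < X ≤ 1.45) = P(X ≤ 1.45) - P(X ≤ 0.0)
                 = F(1.45) - F(0.0)
                 = 0.839104 - 0.000000
                 = 0.839104

So there's approximately a 83.9% chance that X falls in this range.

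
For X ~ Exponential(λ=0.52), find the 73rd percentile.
2.5179

We have X ~ Exponential(λ=0.52).

We want to find x such that P(X ≤ x) = 0.73.

This is the 73rd percentile, which means 73% of values fall below this point.

Using the inverse CDF (quantile function):
x = F⁻¹(0.73) = 2.5179

Verification: P(X ≤ 2.5179) = 0.73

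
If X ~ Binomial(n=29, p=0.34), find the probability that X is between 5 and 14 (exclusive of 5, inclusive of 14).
0.924304

We have X ~ Binomial(n=29, p=0.34).

To find P(5 < X ≤ 14), we use:
P(5 < X ≤ 14) = P(X ≤ 14) - P(X ≤ 5)
                 = F(14) - F(5)
                 = 0.962906 - 0.038602
                 = 0.924304

So there's approximately a 92.4% chance that X falls in this range.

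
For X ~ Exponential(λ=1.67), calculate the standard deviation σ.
0.5988

We have X ~ Exponential(λ=1.67).

For an Exponential distribution with λ=1.67:
σ = √Var(X) = 0.5988

The standard deviation is the square root of the variance.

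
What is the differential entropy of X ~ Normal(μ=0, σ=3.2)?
2.5821 nats

We have X ~ Normal(μ=0, σ=3.2).

The differential entropy measures the uncertainty or information content of the distribution.

For a Normal distribution with μ=0, σ=3.2:
h(X) = 2.5821 nats

(In bits, this would be 3.7252 bits.)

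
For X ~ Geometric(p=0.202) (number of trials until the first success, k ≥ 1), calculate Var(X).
19.5569

We have X ~ Geometric(p=0.202) (number of trials until the first success, k ≥ 1).

For a Geometric distribution with p=0.202 (number of trials until the first success, k ≥ 1):
Var(X) = 19.5569

The variance measures the spread of the distribution around the mean.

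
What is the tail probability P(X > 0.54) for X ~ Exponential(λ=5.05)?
0.065415

We have X ~ Exponential(λ=5.05).

P(X > 0.54) = 1 - P(X ≤ 0.54)
                = 1 - F(0.54)
                = 1 - 0.934585
                = 0.065415

So there's approximately a 6.5% chance that X exceeds 0.54.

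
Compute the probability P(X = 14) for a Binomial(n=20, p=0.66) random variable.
0.178186

We have X ~ Binomial(n=20, p=0.66).

For a Binomial distribution, the PMF gives us the probability of each outcome.

Using the PMF formula:
P(X = 14) = 0.178186

Rounded to 4 decimal places: 0.1782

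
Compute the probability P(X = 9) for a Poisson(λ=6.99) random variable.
0.101114

We have X ~ Poisson(λ=6.99).

For a Poisson distribution, the PMF gives us the probability of each outcome.

Using the PMF formula:
P(X = 9) = 0.101114

Rounded to 4 decimal places: 0.1011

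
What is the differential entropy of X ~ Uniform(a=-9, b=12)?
3.0445 nats

We have X ~ Uniform(a=-9, b=12).

The differential entropy measures the uncertainty or information content of the distribution.

For a Uniform distribution with a=-9, b=12:
h(X) = 3.0445 nats

(In bits, this would be 4.3923 bits.)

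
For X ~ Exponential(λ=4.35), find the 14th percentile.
0.0347

We have X ~ Exponential(λ=4.35).

We want to find x such that P(X ≤ x) = 0.14.

This is the 14th percentile, which means 14% of values fall below this point.

Using the inverse CDF (quantile function):
x = F⁻¹(0.14) = 0.0347

Verification: P(X ≤ 0.0347) = 0.14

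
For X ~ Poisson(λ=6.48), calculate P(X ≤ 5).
0.371955

We have X ~ Poisson(λ=6.48).

The CDF gives us P(X ≤ k).

Using the CDF:
P(X ≤ 5) = 0.371955

This means there's approximately a 37.2% chance that X is at most 5.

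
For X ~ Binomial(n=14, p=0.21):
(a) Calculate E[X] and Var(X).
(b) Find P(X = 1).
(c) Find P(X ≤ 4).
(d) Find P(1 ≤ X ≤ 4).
(a) E[X] = 2.9400, Var(X) = 2.3226
(b) P(X = 1) = 0.137246
(c) P(X ≤ 4) = 0.847738
(d) P(1 ≤ X ≤ 4) = 0.810859

We have X ~ Binomial(n=14, p=0.21).

(a) Moments:
E[X] = 2.9400
Var(X) = 2.3226
σ = √Var(X) = 1.5240

(b) Point probability using PMF:
P(X = 1) = 0.137246

(c) Cumulative probability using CDF:
P(X ≤ 4) = F(4) = 0.847738

(d) Range probability:
P(1 ≤ X ≤ 4) = P(X ≤ 4) - P(X ≤ 0)
                   = F(4) - F(0)
                   = 0.847738 - 0.036879
                   = 0.810859

This means approximately 81.1% of outcomes fall in the interval [1, 4].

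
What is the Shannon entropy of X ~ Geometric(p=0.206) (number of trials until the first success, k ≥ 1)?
2.4690 nats

We have X ~ Geometric(p=0.206) (number of trials until the first success, k ≥ 1).

The Shannon entropy measures the uncertainty or information content of the distribution.

For a Geometric distribution with p=0.206 (number of trials until the first success, k ≥ 1):
H(X) = 2.4690 nats

(In bits, this would be 3.5620 bits.)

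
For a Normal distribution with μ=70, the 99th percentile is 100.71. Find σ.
σ = 13.2009

For X ~ Normal(μ, σ), the p-th percentile satisfies x = μ + z_p × σ,
where z_p = Φ⁻¹(p) is the standard normal quantile.

Step 1: z_{0.99} = Φ⁻¹(0.99) = 2.3263

Step 2: Solve for σ:
100.71 = 70 + 2.3263 × σ
σ = (100.71 - 70) / 2.3263
σ = 30.71 / 2.3263
σ = 13.2009

Verification: μ + z × σ = 70 + 2.3263 × 13.2009 = 100.71 ✓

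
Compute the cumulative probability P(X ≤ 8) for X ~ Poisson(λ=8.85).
0.475574

We have X ~ Poisson(λ=8.85).

The CDF gives us P(X ≤ k).

Using the CDF:
P(X ≤ 8) = 0.475574

This means there's approximately a 47.6% chance that X is at most 8.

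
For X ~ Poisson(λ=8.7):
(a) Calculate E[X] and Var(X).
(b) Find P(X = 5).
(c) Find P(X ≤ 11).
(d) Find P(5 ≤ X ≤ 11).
(a) E[X] = 8.7000, Var(X) = 8.7000
(b) P(X = 5) = 0.069192
(c) P(X ≤ 11) = 0.831108
(d) P(5 ≤ X ≤ 11) = 0.765140

We have X ~ Poisson(λ=8.7).

(a) Moments:
E[X] = 8.7000
Var(X) = 8.7000
σ = √Var(X) = 2.9496

(b) Point probability using PMF:
P(X = 5) = 0.069192

(c) Cumulative probability using CDF:
P(X ≤ 11) = F(11) = 0.831108

(d) Range probability:
P(5 ≤ X ≤ 11) = P(X ≤ 11) - P(X ≤ 4)
                   = F(11) - F(4)
                   = 0.831108 - 0.065968
                   = 0.765140

This means approximately 76.5% of outcomes fall in the interval [5, 11].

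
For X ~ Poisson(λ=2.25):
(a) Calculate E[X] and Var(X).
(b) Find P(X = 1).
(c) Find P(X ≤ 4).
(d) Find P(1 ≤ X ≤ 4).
(a) E[X] = 2.2500, Var(X) = 2.2500
(b) P(X = 1) = 0.237148
(c) P(X ≤ 4) = 0.921986
(d) P(1 ≤ X ≤ 4) = 0.816587

We have X ~ Poisson(λ=2.25).

(a) Moments:
E[X] = 2.2500
Var(X) = 2.2500
σ = √Var(X) = 1.5000

(b) Point probability using PMF:
P(X = 1) = 0.237148

(c) Cumulative probability using CDF:
P(X ≤ 4) = F(4) = 0.921986

(d) Range probability:
P(1 ≤ X ≤ 4) = P(X ≤ 4) - P(X ≤ 0)
                   = F(4) - F(0)
                   = 0.921986 - 0.105399
                   = 0.816587

This means approximately 81.7% of outcomes fall in the interval [1, 4].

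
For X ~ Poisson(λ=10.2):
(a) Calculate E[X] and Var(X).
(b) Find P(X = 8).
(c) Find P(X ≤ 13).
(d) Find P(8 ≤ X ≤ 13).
(a) E[X] = 10.2000, Var(X) = 10.2000
(b) P(X = 8) = 0.108013
(c) P(X ≤ 13) = 0.849450
(d) P(8 ≤ X ≤ 13) = 0.646707

We have X ~ Poisson(λ=10.2).

(a) Moments:
E[X] = 10.2000
Var(X) = 10.2000
σ = √Var(X) = 3.1937

(b) Point probability using PMF:
P(X = 8) = 0.108013

(c) Cumulative probability using CDF:
P(X ≤ 13) = F(13) = 0.849450

(d) Range probability:
P(8 ≤ X ≤ 13) = P(X ≤ 13) - P(X ≤ 7)
                   = F(13) - F(7)
                   = 0.849450 - 0.202743
                   = 0.646707

This means approximately 64.7% of outcomes fall in the interval [8, 13].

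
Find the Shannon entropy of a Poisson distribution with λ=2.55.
1.8418 nats

We have X ~ Poisson(λ=2.55).

The Shannon entropy measures the uncertainty or information content of the distribution.

For a Poisson distribution with λ=2.55:
H(X) = 1.8418 nats

(In bits, this would be 2.6571 bits.)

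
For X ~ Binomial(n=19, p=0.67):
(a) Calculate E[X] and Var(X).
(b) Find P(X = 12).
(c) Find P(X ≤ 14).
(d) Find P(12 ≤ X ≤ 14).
(a) E[X] = 12.7300, Var(X) = 4.2009
(b) P(X = 12) = 0.175720
(c) P(X ≤ 14) = 0.803744
(d) P(12 ≤ X ≤ 14) = 0.534981

We have X ~ Binomial(n=19, p=0.67).

(a) Moments:
E[X] = 12.7300
Var(X) = 4.2009
σ = √Var(X) = 2.0496

(b) Point probability using PMF:
P(X = 12) = 0.175720

(c) Cumulative probability using CDF:
P(X ≤ 14) = F(14) = 0.803744

(d) Range probability:
P(12 ≤ X ≤ 14) = P(X ≤ 14) - P(X ≤ 11)
                   = F(14) - F(11)
                   = 0.803744 - 0.268763
                   = 0.534981

This means approximately 53.5% of outcomes fall in the interval [12, 14].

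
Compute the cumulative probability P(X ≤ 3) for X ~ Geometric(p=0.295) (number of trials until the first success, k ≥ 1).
0.649597

We have X ~ Geometric(p=0.295) (number of trials until the first success, k ≥ 1).

The CDF gives us P(X ≤ k).

Using the CDF:
P(X ≤ 3) = 0.649597

This means there's approximately a 65.0% chance that X is at most 3.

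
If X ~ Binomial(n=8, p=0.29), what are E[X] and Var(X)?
E[X] = 2.3200, Var(X) = 1.6472

We have X ~ Binomial(n=8, p=0.29).

For a Binomial distribution with n=8, p=0.29:

Expected value:
E[X] = 2.3200

Variance:
Var(X) = 1.6472

Standard deviation:
σ = √Var(X) = 1.2834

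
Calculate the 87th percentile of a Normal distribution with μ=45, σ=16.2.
63.2475

We have X ~ Normal(μ=45, σ=16.2).

We want to find x such that P(X ≤ x) = 0.87.

This is the 87th percentile, which means 87% of values fall below this point.

Using the inverse CDF (quantile function):
x = F⁻¹(0.87) = 63.2475

Verification: P(X ≤ 63.2475) = 0.87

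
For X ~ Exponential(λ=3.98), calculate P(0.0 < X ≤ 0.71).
0.940739

We have X ~ Exponential(λ=3.98).

To find P(0.0 < X ≤ 0.71), we use:
P(0.0 < X ≤ 0.71) = P(X ≤ 0.71) - P(X ≤ 0.0)
                 = F(0.71) - F(0.0)
                 = 0.940739 - 0.000000
                 = 0.940739

So there's approximately a 94.1% chance that X falls in this range.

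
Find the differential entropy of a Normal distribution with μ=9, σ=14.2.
4.0722 nats

We have X ~ Normal(μ=9, σ=14.2).

The differential entropy measures the uncertainty or information content of the distribution.

For a Normal distribution with μ=9, σ=14.2:
h(X) = 4.0722 nats

(In bits, this would be 5.8749 bits.)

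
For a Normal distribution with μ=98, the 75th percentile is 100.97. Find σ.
σ = 4.4033

For X ~ Normal(μ, σ), the p-th percentile satisfies x = μ + z_p × σ,
where z_p = Φ⁻¹(p) is the standard normal quantile.

Step 1: z_{0.75} = Φ⁻¹(0.75) = 0.6745

Step 2: Solve for σ:
100.97 = 98 + 0.6745 × σ
σ = (100.97 - 98) / 0.6745
σ = 2.97 / 0.6745
σ = 4.4033

Verification: μ + z × σ = 98 + 0.6745 × 4.4033 = 100.97 ✓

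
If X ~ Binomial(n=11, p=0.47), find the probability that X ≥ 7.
0.211013

We have X ~ Binomial(n=11, p=0.47).

For discrete distributions, P(X ≥ 7) = 1 - P(X ≤ 6).

P(X ≤ 6) = 0.788987
P(X ≥ 7) = 1 - 0.788987 = 0.211013

So there's approximately a 21.1% chance that X is at least 7.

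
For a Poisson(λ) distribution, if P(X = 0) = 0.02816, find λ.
λ = 3.5699

For a Poisson(λ) distribution, the PMF at 0 is:
P(X = 0) = λ^0 e^(-λ) / 0! = e^(-λ)

Given P(X = 0) = 0.02816:
e^(-λ) = 0.02816
-λ = ln(0.02816)
λ = -ln(0.02816) = 3.5699

Verification: e^(-3.5699) = 0.02816 ✓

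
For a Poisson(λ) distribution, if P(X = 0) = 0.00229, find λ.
λ = 6.0792

For a Poisson(λ) distribution, the PMF at 0 is:
P(X = 0) = λ^0 e^(-λ) / 0! = e^(-λ)

Given P(X = 0) = 0.00229:
e^(-λ) = 0.00229
-λ = ln(0.00229)
λ = -ln(0.00229) = 6.0792

Verification: e^(-6.0792) = 0.00229 ✓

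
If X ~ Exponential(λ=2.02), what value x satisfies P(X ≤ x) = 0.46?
0.3050

We have X ~ Exponential(λ=2.02).

We want to find x such that P(X ≤ x) = 0.46.

This is the 46th percentile, which means 46% of values fall below this point.

Using the inverse CDF (quantile function):
x = F⁻¹(0.46) = 0.3050

Verification: P(X ≤ 0.3050) = 0.46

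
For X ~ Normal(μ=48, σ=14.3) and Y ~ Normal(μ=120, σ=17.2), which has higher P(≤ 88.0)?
X has higher probability (P(X ≤ 88.0) = 0.9974 > P(Y ≤ 88.0) = 0.0314)

Compute P(≤ 88.0) for each distribution:

X ~ Normal(μ=48, σ=14.3):
P(X ≤ 88.0) = 0.9974

Y ~ Normal(μ=120, σ=17.2):
P(Y ≤ 88.0) = 0.0314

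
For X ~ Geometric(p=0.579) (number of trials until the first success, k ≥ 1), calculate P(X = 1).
0.579000

We have X ~ Geometric(p=0.579) (number of trials until the first success, k ≥ 1).

For a Geometric distribution, the PMF gives us the probability of each outcome.

Using the PMF formula:
P(X = 1) = 0.579000

Rounded to 4 decimal places: 0.5790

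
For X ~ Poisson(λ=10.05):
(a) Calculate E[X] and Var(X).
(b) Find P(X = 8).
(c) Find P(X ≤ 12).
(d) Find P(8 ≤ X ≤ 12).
(a) E[X] = 10.0500, Var(X) = 10.0500
(b) P(X = 8) = 0.111468
(c) P(X ≤ 12) = 0.786794
(d) P(8 ≤ X ≤ 12) = 0.571043

We have X ~ Poisson(λ=10.05).

(a) Moments:
E[X] = 10.0500
Var(X) = 10.0500
σ = √Var(X) = 3.1702

(b) Point probability using PMF:
P(X = 8) = 0.111468

(c) Cumulative probability using CDF:
P(X ≤ 12) = F(12) = 0.786794

(d) Range probability:
P(8 ≤ X ≤ 12) = P(X ≤ 12) - P(X ≤ 7)
                   = F(12) - F(7)
                   = 0.786794 - 0.215750
                   = 0.571043

This means approximately 57.1% of outcomes fall in the interval [8, 12].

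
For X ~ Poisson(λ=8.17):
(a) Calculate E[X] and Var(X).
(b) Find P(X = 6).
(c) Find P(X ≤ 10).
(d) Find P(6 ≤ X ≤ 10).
(a) E[X] = 8.1700, Var(X) = 8.1700
(b) P(X = 6) = 0.116900
(c) P(X ≤ 10) = 0.798661
(d) P(6 ≤ X ≤ 10) = 0.622506

We have X ~ Poisson(λ=8.17).

(a) Moments:
E[X] = 8.1700
Var(X) = 8.1700
σ = √Var(X) = 2.8583

(b) Point probability using PMF:
P(X = 6) = 0.116900

(c) Cumulative probability using CDF:
P(X ≤ 10) = F(10) = 0.798661

(d) Range probability:
P(6 ≤ X ≤ 10) = P(X ≤ 10) - P(X ≤ 5)
                   = F(10) - F(5)
                   = 0.798661 - 0.176155
                   = 0.622506

This means approximately 62.3% of outcomes fall in the interval [6, 10].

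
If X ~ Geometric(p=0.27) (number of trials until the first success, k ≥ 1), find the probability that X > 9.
0.058872

We have X ~ Geometric(p=0.27) (number of trials until the first success, k ≥ 1).

P(X > 9) = 1 - P(X ≤ 9)
                = 1 - F(9)
                = 1 - 0.941128
                = 0.058872

So there's approximately a 5.9% chance that X exceeds 9.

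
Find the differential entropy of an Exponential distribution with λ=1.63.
0.5114 nats

We have X ~ Exponential(λ=1.63).

The differential entropy measures the uncertainty or information content of the distribution.

For an Exponential distribution with λ=1.63:
h(X) = 0.5114 nats

(In bits, this would be 0.7378 bits.)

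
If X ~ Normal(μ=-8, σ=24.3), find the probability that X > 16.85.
0.153241

We have X ~ Normal(μ=-8, σ=24.3).

P(X > 16.85) = 1 - P(X ≤ 16.85)
                = 1 - F(16.85)
                = 1 - 0.846759
                = 0.153241

So there's approximately a 15.3% chance that X exceeds 16.85.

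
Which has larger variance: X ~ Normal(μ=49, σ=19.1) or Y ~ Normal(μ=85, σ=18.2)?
X has larger variance (364.8100 > 331.2400)

Compute the variance for each distribution:

X ~ Normal(μ=49, σ=19.1):
Var(X) = 364.8100

Y ~ Normal(μ=85, σ=18.2):
Var(Y) = 331.2400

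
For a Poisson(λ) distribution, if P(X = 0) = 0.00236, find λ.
λ = 6.0491

For a Poisson(λ) distribution, the PMF at 0 is:
P(X = 0) = λ^0 e^(-λ) / 0! = e^(-λ)

Given P(X = 0) = 0.00236:
e^(-λ) = 0.00236
-λ = ln(0.00236)
λ = -ln(0.00236) = 6.0491

Verification: e^(-6.0491) = 0.00236 ✓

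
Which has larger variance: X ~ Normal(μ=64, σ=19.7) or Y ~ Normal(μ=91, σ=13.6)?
X has larger variance (388.0900 > 184.9600)

Compute the variance for each distribution:

X ~ Normal(μ=64, σ=19.7):
Var(X) = 388.0900

Y ~ Normal(μ=91, σ=13.6):
Var(Y) = 184.9600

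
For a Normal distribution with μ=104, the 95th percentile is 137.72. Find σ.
σ = 20.5003

For X ~ Normal(μ, σ), the p-th percentile satisfies x = μ + z_p × σ,
where z_p = Φ⁻¹(p) is the standard normal quantile.

Step 1: z_{0.95} = Φ⁻¹(0.95) = 1.6449

Step 2: Solve for σ:
137.72 = 104 + 1.6449 × σ
σ = (137.72 - 104) / 1.6449
σ = 33.72 / 1.6449
σ = 20.5003

Verification: μ + z × σ = 104 + 1.6449 × 20.5003 = 137.72 ✓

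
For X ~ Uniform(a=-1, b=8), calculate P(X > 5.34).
0.295556

We have X ~ Uniform(a=-1, b=8).

P(X > 5.34) = 1 - P(X ≤ 5.34)
                = 1 - F(5.34)
                = 1 - 0.704444
                = 0.295556

So there's approximately a 29.6% chance that X exceeds 5.34.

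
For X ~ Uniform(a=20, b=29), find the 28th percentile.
22.5200

We have X ~ Uniform(a=20, b=29).

We want to find x such that P(X ≤ x) = 0.28.

This is the 28th percentile, which means 28% of values fall below this point.

Using the inverse CDF (quantile function):
x = F⁻¹(0.28) = 22.5200

Verification: P(X ≤ 22.5200) = 0.28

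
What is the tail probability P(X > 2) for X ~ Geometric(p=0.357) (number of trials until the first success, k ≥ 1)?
0.413449

We have X ~ Geometric(p=0.357) (number of trials until the first success, k ≥ 1).

P(X > 2) = 1 - P(X ≤ 2)
                = 1 - F(2)
                = 1 - 0.586551
                = 0.413449

So there's approximately a 41.3% chance that X exceeds 2.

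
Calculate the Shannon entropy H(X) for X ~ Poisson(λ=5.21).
2.2259 nats

We have X ~ Poisson(λ=5.21).

The Shannon entropy measures the uncertainty or information content of the distribution.

For a Poisson distribution with λ=5.21:
H(X) = 2.2259 nats

(In bits, this would be 3.2113 bits.)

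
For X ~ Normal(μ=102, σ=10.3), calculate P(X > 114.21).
0.117922

We have X ~ Normal(μ=102, σ=10.3).

P(X > 114.21) = 1 - P(X ≤ 114.21)
                = 1 - F(114.21)
                = 1 - 0.882078
                = 0.117922

So there's approximately a 11.8% chance that X exceeds 114.21.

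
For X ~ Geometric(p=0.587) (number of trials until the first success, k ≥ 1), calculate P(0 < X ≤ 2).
0.829431

We have X ~ Geometric(p=0.587) (number of trials until the first success, k ≥ 1).

To find P(0 < X ≤ 2), we use:
P(0 < X ≤ 2) = P(X ≤ 2) - P(X ≤ 0)
                 = F(2) - F(0)
                 = 0.829431 - 0.000000
                 = 0.829431

So there's approximately a 82.9% chance that X falls in this range.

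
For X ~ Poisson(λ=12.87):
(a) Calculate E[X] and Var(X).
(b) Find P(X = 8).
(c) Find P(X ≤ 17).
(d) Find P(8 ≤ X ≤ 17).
(a) E[X] = 12.8700, Var(X) = 12.8700
(b) P(X = 8) = 0.048055
(c) P(X ≤ 17) = 0.897468
(d) P(8 ≤ X ≤ 17) = 0.839670

We have X ~ Poisson(λ=12.87).

(a) Moments:
E[X] = 12.8700
Var(X) = 12.8700
σ = √Var(X) = 3.5875

(b) Point probability using PMF:
P(X = 8) = 0.048055

(c) Cumulative probability using CDF:
P(X ≤ 17) = F(17) = 0.897468

(d) Range probability:
P(8 ≤ X ≤ 17) = P(X ≤ 17) - P(X ≤ 7)
                   = F(17) - F(7)
                   = 0.897468 - 0.057798
                   = 0.839670

This means approximately 84.0% of outcomes fall in the interval [8, 17].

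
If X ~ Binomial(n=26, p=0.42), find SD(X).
2.5167

We have X ~ Binomial(n=26, p=0.42).

For a Binomial distribution with n=26, p=0.42:
σ = √Var(X) = 2.5167

The standard deviation is the square root of the variance.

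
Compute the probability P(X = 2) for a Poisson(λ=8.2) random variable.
0.009234

We have X ~ Poisson(λ=8.2).

For a Poisson distribution, the PMF gives us the probability of each outcome.

Using the PMF formula:
P(X = 2) = 0.009234

Rounded to 4 decimal places: 0.0092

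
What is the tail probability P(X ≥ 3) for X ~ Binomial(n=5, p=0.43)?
0.370455

We have X ~ Binomial(n=5, p=0.43).

For discrete distributions, P(X ≥ 3) = 1 - P(X ≤ 2).

P(X ≤ 2) = 0.629545
P(X ≥ 3) = 1 - 0.629545 = 0.370455

So there's approximately a 37.0% chance that X is at least 3.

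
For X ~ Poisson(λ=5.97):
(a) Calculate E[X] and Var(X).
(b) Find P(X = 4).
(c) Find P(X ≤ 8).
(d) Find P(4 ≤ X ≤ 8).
(a) E[X] = 5.9700, Var(X) = 5.9700
(b) P(X = 4) = 0.135191
(c) P(X ≤ 8) = 0.850320
(d) P(4 ≤ X ≤ 8) = 0.696419

We have X ~ Poisson(λ=5.97).

(a) Moments:
E[X] = 5.9700
Var(X) = 5.9700
σ = √Var(X) = 2.4434

(b) Point probability using PMF:
P(X = 4) = 0.135191

(c) Cumulative probability using CDF:
P(X ≤ 8) = F(8) = 0.850320

(d) Range probability:
P(4 ≤ X ≤ 8) = P(X ≤ 8) - P(X ≤ 3)
                   = F(8) - F(3)
                   = 0.850320 - 0.153901
                   = 0.696419

This means approximately 69.6% of outcomes fall in the interval [4, 8].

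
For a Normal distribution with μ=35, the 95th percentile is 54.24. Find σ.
σ = 11.6971

For X ~ Normal(μ, σ), the p-th percentile satisfies x = μ + z_p × σ,
where z_p = Φ⁻¹(p) is the standard normal quantile.

Step 1: z_{0.95} = Φ⁻¹(0.95) = 1.6449

Step 2: Solve for σ:
54.24 = 35 + 1.6449 × σ
σ = (54.24 - 35) / 1.6449
σ = 19.24 / 1.6449
σ = 11.6971

Verification: μ + z × σ = 35 + 1.6449 × 11.6971 = 54.24 ✓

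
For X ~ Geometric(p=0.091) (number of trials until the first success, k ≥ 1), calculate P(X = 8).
0.046665

We have X ~ Geometric(p=0.091) (number of trials until the first success, k ≥ 1).

For a Geometric distribution, the PMF gives us the probability of each outcome.

Using the PMF formula:
P(X = 8) = 0.046665

Rounded to 4 decimal places: 0.0467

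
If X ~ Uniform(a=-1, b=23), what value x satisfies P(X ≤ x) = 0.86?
19.6400

We have X ~ Uniform(a=-1, b=23).

We want to find x such that P(X ≤ x) = 0.86.

This is the 86th percentile, which means 86% of values fall below this point.

Using the inverse CDF (quantile function):
x = F⁻¹(0.86) = 19.6400

Verification: P(X ≤ 19.6400) = 0.86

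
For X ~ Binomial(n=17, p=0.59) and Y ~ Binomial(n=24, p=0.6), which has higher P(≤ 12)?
X has higher probability (P(X ≤ 12) = 0.8904 > P(Y ≤ 12) = 0.2130)

Compute P(≤ 12) for each distribution:

X ~ Binomial(n=17, p=0.59):
P(X ≤ 12) = 0.8904

Y ~ Binomial(n=24, p=0.6):
P(Y ≤ 12) = 0.2130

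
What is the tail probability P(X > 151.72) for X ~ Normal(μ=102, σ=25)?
0.023362

We have X ~ Normal(μ=102, σ=25).

P(X > 151.72) = 1 - P(X ≤ 151.72)
                = 1 - F(151.72)
                = 1 - 0.976638
                = 0.023362

So there's approximately a 2.3% chance that X exceeds 151.72.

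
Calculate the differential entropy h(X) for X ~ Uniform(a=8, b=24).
2.7726 nats

We have X ~ Uniform(a=8, b=24).

The differential entropy measures the uncertainty or information content of the distribution.

For a Uniform distribution with a=8, b=24:
h(X) = 2.7726 nats

(In bits, this would be 4.0000 bits.)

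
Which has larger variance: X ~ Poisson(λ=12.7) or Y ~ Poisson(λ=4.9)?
X has larger variance (12.7000 > 4.9000)

Compute the variance for each distribution:

X ~ Poisson(λ=12.7):
Var(X) = 12.7000

Y ~ Poisson(λ=4.9):
Var(Y) = 4.9000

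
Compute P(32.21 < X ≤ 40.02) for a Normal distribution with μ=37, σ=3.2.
0.760138

We have X ~ Normal(μ=37, σ=3.2).

To find P(32.21 < X ≤ 40.02), we use:
P(32.21 < X ≤ 40.02) = P(X ≤ 40.02) - P(X ≤ 32.21)
                 = F(40.02) - F(32.21)
                 = 0.827351 - 0.067213
                 = 0.760138

So there's approximately a 76.0% chance that X falls in this range.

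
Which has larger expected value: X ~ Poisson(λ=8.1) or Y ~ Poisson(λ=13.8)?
Y has larger mean (13.8000 > 8.1000)

Compute the expected value for each distribution:

X ~ Poisson(λ=8.1):
E[X] = 8.1000

Y ~ Poisson(λ=13.8):
E[Y] = 13.8000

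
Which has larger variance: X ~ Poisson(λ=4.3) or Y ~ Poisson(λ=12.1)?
Y has larger variance (12.1000 > 4.3000)

Compute the variance for each distribution:

X ~ Poisson(λ=4.3):
Var(X) = 4.3000

Y ~ Poisson(λ=12.1):
Var(Y) = 12.1000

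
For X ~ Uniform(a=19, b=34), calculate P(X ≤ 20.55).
0.103333

We have X ~ Uniform(a=19, b=34).

The CDF gives us P(X ≤ k).

Using the CDF:
P(X ≤ 20.55) = 0.103333

This means there's approximately a 10.3% chance that X is at most 20.55.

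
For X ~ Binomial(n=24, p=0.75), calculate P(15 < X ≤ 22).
0.869651

We have X ~ Binomial(n=24, p=0.75).

To find P(15 < X ≤ 22), we use:
P(15 < X ≤ 22) = P(X ≤ 22) - P(X ≤ 15)
                 = F(22) - F(15)
                 = 0.990969 - 0.121318
                 = 0.869651

So there's approximately a 87.0% chance that X falls in this range.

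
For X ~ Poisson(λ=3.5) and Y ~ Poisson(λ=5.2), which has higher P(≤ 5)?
X has higher probability (P(X ≤ 5) = 0.8576 > P(Y ≤ 5) = 0.5809)

Compute P(≤ 5) for each distribution:

X ~ Poisson(λ=3.5):
P(X ≤ 5) = 0.8576

Y ~ Poisson(λ=5.2):
P(Y ≤ 5) = 0.5809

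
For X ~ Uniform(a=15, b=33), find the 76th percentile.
28.6800

We have X ~ Uniform(a=15, b=33).

We want to find x such that P(X ≤ x) = 0.76.

This is the 76th percentile, which means 76% of values fall below this point.

Using the inverse CDF (quantile function):
x = F⁻¹(0.76) = 28.6800

Verification: P(X ≤ 28.6800) = 0.76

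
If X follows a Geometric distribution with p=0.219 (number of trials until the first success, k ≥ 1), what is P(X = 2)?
0.171039

We have X ~ Geometric(p=0.219) (number of trials until the first success, k ≥ 1).

For a Geometric distribution, the PMF gives us the probability of each outcome.

Using the PMF formula:
P(X = 2) = 0.171039

Rounded to 4 decimal places: 0.1710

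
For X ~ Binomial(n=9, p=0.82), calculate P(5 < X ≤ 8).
0.770847

We have X ~ Binomial(n=9, p=0.82).

To find P(5 < X ≤ 8), we use:
P(5 < X ≤ 8) = P(X ≤ 8) - P(X ≤ 5)
                 = F(8) - F(5)
                 = 0.832380 - 0.061534
                 = 0.770847

So there's approximately a 77.1% chance that X falls in this range.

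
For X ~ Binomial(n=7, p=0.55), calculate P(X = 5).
0.214022

We have X ~ Binomial(n=7, p=0.55).

For a Binomial distribution, the PMF gives us the probability of each outcome.

Using the PMF formula:
P(X = 5) = 0.214022

Rounded to 4 decimal places: 0.2140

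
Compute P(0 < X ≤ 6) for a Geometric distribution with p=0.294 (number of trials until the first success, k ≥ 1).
0.876169

We have X ~ Geometric(p=0.294) (number of trials until the first success, k ≥ 1).

To find P(0 < X ≤ 6), we use:
P(0 < X ≤ 6) = P(X ≤ 6) - P(X ≤ 0)
                 = F(6) - F(0)
                 = 0.876169 - 0.000000
                 = 0.876169

So there's approximately a 87.6% chance that X falls in this range.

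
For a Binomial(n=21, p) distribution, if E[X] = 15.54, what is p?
p = 0.74

For a Binomial(n, p) distribution:
E[X] = n × p

Given n = 21 and E[X] = 15.54:
15.54 = 21 × p
p = 15.54 / 21 = 0.74

Verification: Binomial(21, 0.74) has E[X] = 15.54 ✓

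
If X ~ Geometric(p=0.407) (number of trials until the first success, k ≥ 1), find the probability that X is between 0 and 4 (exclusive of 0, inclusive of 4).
0.876343

We have X ~ Geometric(p=0.407) (number of trials until the first success, k ≥ 1).

To find P(0 < X ≤ 4), we use:
P(0 < X ≤ 4) = P(X ≤ 4) - P(X ≤ 0)
                 = F(4) - F(0)
                 = 0.876343 - 0.000000
                 = 0.876343

So there's approximately a 87.6% chance that X falls in this range.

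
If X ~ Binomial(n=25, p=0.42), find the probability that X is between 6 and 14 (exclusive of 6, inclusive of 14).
0.897031

We have X ~ Binomial(n=25, p=0.42).

To find P(6 < X ≤ 14), we use:
P(6 < X ≤ 14) = P(X ≤ 14) - P(X ≤ 6)
                 = F(14) - F(6)
                 = 0.946540 - 0.049509
                 = 0.897031

So there's approximately a 89.7% chance that X falls in this range.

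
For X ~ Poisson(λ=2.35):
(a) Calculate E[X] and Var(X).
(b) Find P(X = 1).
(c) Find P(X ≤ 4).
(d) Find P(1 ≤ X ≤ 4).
(a) E[X] = 2.3500, Var(X) = 2.3500
(b) P(X = 1) = 0.224118
(c) P(X ≤ 4) = 0.910297
(d) P(1 ≤ X ≤ 4) = 0.814928

We have X ~ Poisson(λ=2.35).

(a) Moments:
E[X] = 2.3500
Var(X) = 2.3500
σ = √Var(X) = 1.5330

(b) Point probability using PMF:
P(X = 1) = 0.224118

(c) Cumulative probability using CDF:
P(X ≤ 4) = F(4) = 0.910297

(d) Range probability:
P(1 ≤ X ≤ 4) = P(X ≤ 4) - P(X ≤ 0)
                   = F(4) - F(0)
                   = 0.910297 - 0.095369
                   = 0.814928

This means approximately 81.5% of outcomes fall in the interval [1, 4].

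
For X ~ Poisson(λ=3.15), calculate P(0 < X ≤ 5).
0.857358

We have X ~ Poisson(λ=3.15).

To find P(0 < X ≤ 5), we use:
P(0 < X ≤ 5) = P(X ≤ 5) - P(X ≤ 0)
                 = F(5) - F(0)
                 = 0.900210 - 0.042852
                 = 0.857358

So there's approximately a 85.7% chance that X falls in this range.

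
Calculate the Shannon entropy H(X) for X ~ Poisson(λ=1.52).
1.5471 nats

We have X ~ Poisson(λ=1.52).

The Shannon entropy measures the uncertainty or information content of the distribution.

For a Poisson distribution with λ=1.52:
H(X) = 1.5471 nats

(In bits, this would be 2.2320 bits.)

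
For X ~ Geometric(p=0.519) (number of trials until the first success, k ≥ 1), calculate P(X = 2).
0.249639

We have X ~ Geometric(p=0.519) (number of trials until the first success, k ≥ 1).

For a Geometric distribution, the PMF gives us the probability of each outcome.

Using the PMF formula:
P(X = 2) = 0.249639

Rounded to 4 decimal places: 0.2496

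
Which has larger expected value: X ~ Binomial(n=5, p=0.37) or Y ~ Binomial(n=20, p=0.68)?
Y has larger mean (13.6000 > 1.8500)

Compute the expected value for each distribution:

X ~ Binomial(n=5, p=0.37):
E[X] = 1.8500

Y ~ Binomial(n=20, p=0.68):
E[Y] = 13.6000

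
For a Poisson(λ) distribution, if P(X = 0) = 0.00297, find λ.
λ = 5.8192

For a Poisson(λ) distribution, the PMF at 0 is:
P(X = 0) = λ^0 e^(-λ) / 0! = e^(-λ)

Given P(X = 0) = 0.00297:
e^(-λ) = 0.00297
-λ = ln(0.00297)
λ = -ln(0.00297) = 5.8192

Verification: e^(-5.8192) = 0.00297 ✓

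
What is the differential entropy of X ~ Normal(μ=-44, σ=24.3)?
4.6094 nats

We have X ~ Normal(μ=-44, σ=24.3).

The differential entropy measures the uncertainty or information content of the distribution.

For a Normal distribution with μ=-44, σ=24.3:
h(X) = 4.6094 nats

(In bits, this would be 6.6500 bits.)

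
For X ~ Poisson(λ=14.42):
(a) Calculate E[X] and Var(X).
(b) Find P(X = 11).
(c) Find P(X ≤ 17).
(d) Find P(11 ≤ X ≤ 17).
(a) E[X] = 14.4200, Var(X) = 14.4200
(b) P(X = 11) = 0.076725
(c) P(X ≤ 17) = 0.795954
(d) P(11 ≤ X ≤ 17) = 0.646468

We have X ~ Poisson(λ=14.42).

(a) Moments:
E[X] = 14.4200
Var(X) = 14.4200
σ = √Var(X) = 3.7974

(b) Point probability using PMF:
P(X = 11) = 0.076725

(c) Cumulative probability using CDF:
P(X ≤ 17) = F(17) = 0.795954

(d) Range probability:
P(11 ≤ X ≤ 17) = P(X ≤ 17) - P(X ≤ 10)
                   = F(17) - F(10)
                   = 0.795954 - 0.149486
                   = 0.646468

This means approximately 64.6% of outcomes fall in the interval [11, 17].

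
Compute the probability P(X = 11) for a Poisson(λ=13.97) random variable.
0.084901

We have X ~ Poisson(λ=13.97).

For a Poisson distribution, the PMF gives us the probability of each outcome.

Using the PMF formula:
P(X = 11) = 0.084901

Rounded to 4 decimal places: 0.0849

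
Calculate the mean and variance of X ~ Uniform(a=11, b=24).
E[X] = 17.5000, Var(X) = 14.0833

We have X ~ Uniform(a=11, b=24).

For a Uniform distribution with a=11, b=24:

Expected value:
E[X] = 17.5000

Variance:
Var(X) = 14.0833

Standard deviation:
σ = √Var(X) = 3.7528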